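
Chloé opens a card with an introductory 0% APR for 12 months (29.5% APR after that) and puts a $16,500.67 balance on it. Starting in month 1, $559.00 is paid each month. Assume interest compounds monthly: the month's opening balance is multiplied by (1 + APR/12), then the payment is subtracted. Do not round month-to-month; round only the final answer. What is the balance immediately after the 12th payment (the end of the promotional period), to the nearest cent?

Promo months 1–12 at r₀ = 0%/12 = 0; months 13+ at r₁ = 29.5%/12 = 0.0245833.
After month 12 (no interest yet): B = $16,500.67 − 12·$559.00 = $9,792.67.

$9,792.67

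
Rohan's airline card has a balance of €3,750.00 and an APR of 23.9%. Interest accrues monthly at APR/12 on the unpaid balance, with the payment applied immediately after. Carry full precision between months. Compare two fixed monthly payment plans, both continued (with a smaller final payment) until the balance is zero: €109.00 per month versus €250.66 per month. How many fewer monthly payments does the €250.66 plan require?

Monthly rate r = 23.9%/12 = 1.99167% = 0.0199167.
At €109.00/mo: n = ⌈−ln(1 − rB₀/P)/ln(1+r)⌉ = 59 payments (last €66.72); total interest = total paid − €3,750.00 = €2,638.72.
At €250.66/mo: 18 payments (last €235.46); total interest €746.68.
Payments saved = 59 − 18 = 41.

41 fewer payments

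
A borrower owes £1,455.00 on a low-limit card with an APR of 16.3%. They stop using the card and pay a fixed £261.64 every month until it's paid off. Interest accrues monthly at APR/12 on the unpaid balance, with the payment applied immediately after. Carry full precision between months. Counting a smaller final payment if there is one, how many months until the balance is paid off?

Monthly rate r = 16.3%/12 = 1.35833% = 0.0135833.
Recurrence: B ← B·(1+r) − £261.64.
Month 1: interest £19.76; balance after payment £1,213.12.
Month 2: interest £16.48; balance after payment £967.96.
Month 3: interest £13.15; balance after payment £719.47.
Month 4: interest £9.77; balance after payment £467.60.
Month 5: interest £6.35; balance after payment £212.31.
Month 6: interest £2.88; balance after payment £0.00.

6 months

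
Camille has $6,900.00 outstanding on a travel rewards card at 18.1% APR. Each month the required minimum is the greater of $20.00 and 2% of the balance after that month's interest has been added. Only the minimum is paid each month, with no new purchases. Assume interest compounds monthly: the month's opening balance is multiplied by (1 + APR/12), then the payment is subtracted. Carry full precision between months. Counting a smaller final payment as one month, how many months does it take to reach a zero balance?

Monthly rate r = 18.1%/12 = 1.50833% = 0.0150833.
While 2% of the post-interest balance exceeds $20.00, each month B ← (B·(1+r))·(1 − 0.02), i.e. B shrinks by the factor (1+r)·0.98 = 0.99478.
This holds for months 1–373. Entering month 374 the balance is $980.19; 2% of the post-interest balance is now below $20.00, so the flat $20.00 minimum applies from here.
From month 374 a fixed $20.00 at rate r clears $980.19 in 90 more payments. Total: 373 + 90 = 463 months.

463 months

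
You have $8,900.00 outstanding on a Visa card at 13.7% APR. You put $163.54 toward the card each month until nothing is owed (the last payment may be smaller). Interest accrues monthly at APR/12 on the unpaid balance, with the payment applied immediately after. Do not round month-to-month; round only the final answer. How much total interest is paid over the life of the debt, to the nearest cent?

Monthly rate r = 13.7%/12 = 1.14167% = 0.0114167.
Payoff takes n = ⌈−ln(1 − rB₀/P)/ln(1+r)⌉ = ⌈85.538⌉ = 86 payments; the last is $88.21.
Total paid = 85·$163.54 + $88.21 = $13,989.11.
Total interest = total paid − principal = $13,989.11 − $8,900.00 = $5,089.11.

$5,089.11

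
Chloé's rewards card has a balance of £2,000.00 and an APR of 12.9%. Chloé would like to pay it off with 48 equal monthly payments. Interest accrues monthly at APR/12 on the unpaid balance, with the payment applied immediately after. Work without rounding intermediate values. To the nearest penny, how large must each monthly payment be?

£53.56

Monthly rate r = 12.9%/12 = 1.075% = 0.01075.
Level-payment amortization: P = B₀·r / (1 − (1+r)^(−n)) = 2000.00·0.01075 / (1 − 1.01075^(−48)).
Denominator 1 − (1+r)^(−48) = 0.4014506.
P = 21.5 / 0.4014506 ≈ 53.56.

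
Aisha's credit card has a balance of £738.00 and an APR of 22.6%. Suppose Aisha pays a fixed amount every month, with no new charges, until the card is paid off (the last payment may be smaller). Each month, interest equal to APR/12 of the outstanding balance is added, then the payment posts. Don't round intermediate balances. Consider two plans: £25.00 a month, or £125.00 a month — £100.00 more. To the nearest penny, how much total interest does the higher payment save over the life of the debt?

Monthly rate r = 22.6%/12 = 1.88333% = 0.0188333.
At £25.00/mo: n = ⌈−ln(1 − rB₀/P)/ln(1+r)⌉ = 44 payments (last £12.84); total interest = total paid − £738.00 = £349.84.
At £125.00/mo: 7 payments (last £39.95); total interest £51.95.
Interest saved = £349.84 − £51.95 = £297.89.

£297.89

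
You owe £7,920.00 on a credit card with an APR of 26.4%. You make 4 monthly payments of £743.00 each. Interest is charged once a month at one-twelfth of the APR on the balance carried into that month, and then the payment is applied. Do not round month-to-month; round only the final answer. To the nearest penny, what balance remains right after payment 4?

£5,568.78

Monthly rate r = 26.4%/12 = 2.2% = 0.022.
Each month: B ← B·(1+r) − £743.00.
Month 1: interest £174.24; balance after payment £7,351.24.
Month 2: interest £161.73; balance after payment £6,769.97.
Month 3: interest £148.94; balance after payment £6,175.91.
Month 4: interest £135.87; balance after payment £5,568.78.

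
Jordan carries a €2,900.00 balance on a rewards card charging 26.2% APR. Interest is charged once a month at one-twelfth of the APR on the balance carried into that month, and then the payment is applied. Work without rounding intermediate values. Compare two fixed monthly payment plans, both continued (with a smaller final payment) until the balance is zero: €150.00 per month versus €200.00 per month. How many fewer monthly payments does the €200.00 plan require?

8 fewer payments

Monthly rate r = 26.2%/12 = 2.18333% = 0.0218333.
At €150.00/mo: n = ⌈−ln(1 − rB₀/P)/ln(1+r)⌉ = 26 payments (last €58.82); total interest = total paid − €2,900.00 = €908.82.
At €200.00/mo: 18 payments (last €125.31); total interest €625.31.
Payments saved = 26 − 18 = 8.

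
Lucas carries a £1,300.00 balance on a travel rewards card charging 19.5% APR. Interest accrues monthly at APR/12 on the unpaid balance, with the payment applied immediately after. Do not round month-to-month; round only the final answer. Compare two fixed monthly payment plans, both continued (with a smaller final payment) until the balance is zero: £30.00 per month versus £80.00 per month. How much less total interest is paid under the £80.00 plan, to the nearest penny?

£745.11

Monthly rate r = 19.5%/12 = 1.625% = 0.01625.
At £30.00/mo: n = ⌈−ln(1 − rB₀/P)/ln(1+r)⌉ = 76 payments (last £16.82); total interest = total paid − £1,300.00 = £966.82.
At £80.00/mo: 20 payments (last £1.71); total interest £221.71.
Interest saved = £966.82 − £221.71 = £745.11.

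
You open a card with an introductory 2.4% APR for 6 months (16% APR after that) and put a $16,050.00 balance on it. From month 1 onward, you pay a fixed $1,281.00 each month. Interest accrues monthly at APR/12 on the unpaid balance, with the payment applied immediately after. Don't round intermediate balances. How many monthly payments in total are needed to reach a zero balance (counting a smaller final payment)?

Promo months 1–6 at r₀ = 2.4%/12 = 0.002; months 7+ at r₁ = 16%/12 = 0.0133333.
After month 6: iterate B ← B·(1+r₀) − $1,281.00 for 6 months → $8,519.03.
Then at r₁ with $1,281.00/mo: n₂ = −ln(1 − r₁·B/P)/ln(1+r₁) ≈ 7.01 → 8 more payments.

14 months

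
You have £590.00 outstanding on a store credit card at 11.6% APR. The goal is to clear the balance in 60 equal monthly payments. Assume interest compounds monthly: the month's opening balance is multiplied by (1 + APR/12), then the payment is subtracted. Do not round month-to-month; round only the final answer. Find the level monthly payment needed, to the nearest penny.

Monthly rate r = 11.6%/12 = 0.966667% = 0.00966667.
Level-payment amortization: P = B₀·r / (1 − (1+r)^(−n)) = 590.00·0.00966667 / (1 − 1.00967^(−60)).
Denominator 1 − (1+r)^(−60) = 0.43853992.
P = 5.70333 / 0.43853992 ≈ 13.01.

£13.01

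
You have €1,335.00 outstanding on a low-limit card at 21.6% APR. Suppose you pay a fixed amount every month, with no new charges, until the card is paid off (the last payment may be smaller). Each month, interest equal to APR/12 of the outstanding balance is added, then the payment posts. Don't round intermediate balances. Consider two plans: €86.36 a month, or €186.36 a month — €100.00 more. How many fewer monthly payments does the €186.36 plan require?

Monthly rate r = 21.6%/12 = 1.8% = 0.018.
At €86.36/mo: n = ⌈−ln(1 − rB₀/P)/ln(1+r)⌉ = 19 payments (last €24.18); total interest = total paid − €1,335.00 = €243.66.
At €186.36/mo: 8 payments (last €137.89); total interest €107.41.
Payments saved = 19 − 8 = 11.

11 fewer payments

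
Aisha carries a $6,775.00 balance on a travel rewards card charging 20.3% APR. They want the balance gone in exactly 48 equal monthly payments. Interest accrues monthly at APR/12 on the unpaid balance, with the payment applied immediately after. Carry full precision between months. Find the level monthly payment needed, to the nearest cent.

$207.25

Monthly rate r = 20.3%/12 = 1.69167% = 0.0169167.
Level-payment amortization: P = B₀·r / (1 − (1+r)^(−n)) = 6775.00·0.0169167 / (1 − 1.01692^(−48)).
Denominator 1 − (1+r)^(−48) = 0.553005202.
P = 114.61 / 0.553005202 ≈ 207.25.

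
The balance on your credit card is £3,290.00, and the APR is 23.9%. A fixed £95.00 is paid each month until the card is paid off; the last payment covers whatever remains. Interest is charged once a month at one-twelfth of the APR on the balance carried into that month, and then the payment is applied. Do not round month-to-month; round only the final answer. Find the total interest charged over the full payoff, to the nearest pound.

Monthly rate r = 23.9%/12 = 1.99167% = 0.0199167.
Payoff takes n = ⌈−ln(1 − rB₀/P)/ln(1+r)⌉ = ⌈59.346⌉ = 60 payments; the last is £33.11.
Total paid = 59·£95.00 + £33.11 = £5,638.11.
Total interest = total paid − principal = £5,638.11 − £3,290.00 = £2,348.11.

£2,348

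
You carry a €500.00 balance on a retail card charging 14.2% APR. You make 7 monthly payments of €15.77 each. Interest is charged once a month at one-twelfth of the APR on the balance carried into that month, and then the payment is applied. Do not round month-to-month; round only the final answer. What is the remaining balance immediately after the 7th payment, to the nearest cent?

Monthly rate r = 14.2%/12 = 1.18333% = 0.0118333.
Each month: B ← B·(1+r) − €15.77.
Month 1: interest €5.92; balance after payment €490.15.
Month 2: interest €5.80; balance after payment €480.18.
Month 3: interest €5.68; balance after payment €470.09.
Month 4: interest €5.56; balance after payment €459.88.
Month 5: interest €5.44; balance after payment €449.55.
Month 6: interest €5.32; balance after payment €439.10.
Month 7: interest €5.20; balance after payment €428.53.

€428.53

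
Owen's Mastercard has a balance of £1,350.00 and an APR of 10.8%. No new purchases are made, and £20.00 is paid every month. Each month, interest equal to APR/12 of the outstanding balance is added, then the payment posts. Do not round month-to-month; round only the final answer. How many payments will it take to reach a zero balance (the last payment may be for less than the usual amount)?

Monthly rate r = 10.8%/12 = 0.9% = 0.009.
Recurrence: B ← B·(1+r) − £20.00.
Month 1: interest £12.15; balance after payment £1,342.15.
Month 2: interest £12.08; balance after payment £1,334.23.
Closed form: n = −ln(1 − rB₀/P)/ln(1+r) = −ln(0.3925)/ln(1.009) ≈ 104.380, so the balance reaches zero during payment 105.

105 months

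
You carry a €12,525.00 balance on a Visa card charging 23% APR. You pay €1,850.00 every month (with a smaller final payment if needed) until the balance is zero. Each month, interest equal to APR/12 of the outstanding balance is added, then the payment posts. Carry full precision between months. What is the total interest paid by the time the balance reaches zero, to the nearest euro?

€1,023

Monthly rate r = 23%/12 = 1.91667% = 0.0191667.
Payoff takes n = ⌈−ln(1 − rB₀/P)/ln(1+r)⌉ = ⌈7.321⌉ = 8 payments; the last is €597.57.
Total paid = 7·€1,850.00 + €597.57 = €13,547.57.
Total interest = total paid − principal = €13,547.57 − €12,525.00 = €1,022.57.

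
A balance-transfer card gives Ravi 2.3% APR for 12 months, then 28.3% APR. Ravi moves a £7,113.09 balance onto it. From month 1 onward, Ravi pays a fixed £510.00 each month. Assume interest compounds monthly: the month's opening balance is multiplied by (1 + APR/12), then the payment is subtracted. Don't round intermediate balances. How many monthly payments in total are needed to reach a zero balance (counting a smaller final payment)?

15 payments

Promo months 1–12 at r₀ = 2.3%/12 = 0.00191667; months 13+ at r₁ = 28.3%/12 = 0.0235833.
After month 12: iterate B ← B·(1+r₀) − £510.00 for 12 months → £1,093.50.
Then at r₁ with £510.00/mo: n₂ = −ln(1 − r₁·B/P)/ln(1+r₁) ≈ 2.23 → 3 more payments.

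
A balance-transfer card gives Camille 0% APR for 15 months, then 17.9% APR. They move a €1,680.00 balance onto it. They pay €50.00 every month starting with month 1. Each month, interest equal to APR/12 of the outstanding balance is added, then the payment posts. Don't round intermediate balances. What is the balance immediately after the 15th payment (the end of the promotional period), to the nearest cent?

€930.00

Promo months 1–15 at r₀ = 0%/12 = 0; months 16+ at r₁ = 17.9%/12 = 0.0149167.
After month 15 (no interest yet): B = €1,680.00 − 15·€50.00 = €930.00.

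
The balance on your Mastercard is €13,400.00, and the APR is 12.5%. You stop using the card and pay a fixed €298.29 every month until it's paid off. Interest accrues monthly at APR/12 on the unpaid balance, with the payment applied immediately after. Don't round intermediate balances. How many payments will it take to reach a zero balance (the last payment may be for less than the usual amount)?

61 payments

Monthly rate r = 12.5%/12 = 1.04167% = 0.0104167.
Recurrence: B ← B·(1+r) − €298.29.
Month 1: interest €139.58; balance after payment €13,241.29.
Month 2: interest €137.93; balance after payment €13,080.93.
Closed form: n = −ln(1 − rB₀/P)/ln(1+r) = −ln(0.53205)/ln(1.01042) ≈ 60.892, so the balance reaches zero during payment 61.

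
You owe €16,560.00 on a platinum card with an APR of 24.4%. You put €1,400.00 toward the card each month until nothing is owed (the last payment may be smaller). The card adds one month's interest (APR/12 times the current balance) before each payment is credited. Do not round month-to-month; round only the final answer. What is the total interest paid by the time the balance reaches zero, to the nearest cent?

Monthly rate r = 24.4%/12 = 2.03333% = 0.0203333.
Payoff takes n = ⌈−ln(1 − rB₀/P)/ln(1+r)⌉ = ⌈13.667⌉ = 14 payments; the last is €937.32.
Total paid = 13·€1,400.00 + €937.32 = €19,137.32.
Total interest = total paid − principal = €19,137.32 − €16,560.00 = €2,577.32.

€2,577.32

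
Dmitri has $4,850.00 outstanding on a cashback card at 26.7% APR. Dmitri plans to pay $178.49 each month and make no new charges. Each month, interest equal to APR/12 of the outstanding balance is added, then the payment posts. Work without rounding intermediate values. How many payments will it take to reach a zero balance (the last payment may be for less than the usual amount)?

Monthly rate r = 26.7%/12 = 2.225% = 0.02225.
Recurrence: B ← B·(1+r) − $178.49.
Month 1: interest $107.91; balance after payment $4,779.42.
Month 2: interest $106.34; balance after payment $4,707.27.
Closed form: n = −ln(1 − rB₀/P)/ln(1+r) = −ln(0.39541)/ln(1.02225) ≈ 42.162, so the balance reaches zero during payment 43.

43 payments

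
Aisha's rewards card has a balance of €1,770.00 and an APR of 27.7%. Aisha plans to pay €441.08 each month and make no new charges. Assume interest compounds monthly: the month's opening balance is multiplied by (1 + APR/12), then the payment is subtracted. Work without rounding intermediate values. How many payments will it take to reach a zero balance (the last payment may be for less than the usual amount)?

Monthly rate r = 27.7%/12 = 2.30833% = 0.0230833.
Recurrence: B ← B·(1+r) − €441.08.
Month 1: interest €40.86; balance after payment €1,369.78.
Month 2: interest €31.62; balance after payment €960.32.
Month 3: interest €22.17; balance after payment €541.40.
Month 4: interest €12.50; balance after payment €112.82.
Month 5: interest €2.60; balance after payment €0.00.

5 payments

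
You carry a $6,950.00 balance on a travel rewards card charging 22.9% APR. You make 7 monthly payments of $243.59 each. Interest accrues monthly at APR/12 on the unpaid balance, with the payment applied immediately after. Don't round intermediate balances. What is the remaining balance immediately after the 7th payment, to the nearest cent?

$6,127.36

Monthly rate r = 22.9%/12 = 1.90833% = 0.0190833.
Each month: B ← B·(1+r) − $243.59.
Month 1: interest $132.63; balance after payment $6,839.04.
Month 2: interest $130.51; balance after payment $6,725.96.
Month 3: interest $128.35; balance after payment $6,610.72.
Month 4: interest $126.15; balance after payment $6,493.29.
Month 5: interest $123.91; balance after payment $6,373.61.
Month 6: interest $121.63; balance after payment $6,251.65.
Month 7: interest $119.30; balance after payment $6,127.36.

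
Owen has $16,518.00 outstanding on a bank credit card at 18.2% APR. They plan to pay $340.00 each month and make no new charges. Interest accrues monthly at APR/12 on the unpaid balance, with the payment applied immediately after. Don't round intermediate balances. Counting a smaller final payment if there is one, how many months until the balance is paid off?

89 months

Monthly rate r = 18.2%/12 = 1.51667% = 0.0151667.
Recurrence: B ← B·(1+r) − $340.00.
Month 1: interest $250.52; balance after payment $16,428.52.
Month 2: interest $249.17; balance after payment $16,337.69.
Closed form: n = −ln(1 − rB₀/P)/ln(1+r) = −ln(0.26317)/ln(1.01517) ≈ 88.685, so the balance reaches zero during payment 89.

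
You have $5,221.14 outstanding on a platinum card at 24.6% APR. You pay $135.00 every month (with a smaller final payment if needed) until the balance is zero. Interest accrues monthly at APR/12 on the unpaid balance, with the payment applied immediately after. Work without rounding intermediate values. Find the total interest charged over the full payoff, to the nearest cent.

Monthly rate r = 24.6%/12 = 2.05% = 0.0205.
Payoff takes n = ⌈−ln(1 − rB₀/P)/ln(1+r)⌉ = ⌈77.578⌉ = 78 payments; the last is $78.33.
Total paid = 77·$135.00 + $78.33 = $10,473.33.
Total interest = total paid − principal = $10,473.33 − $5,221.14 = $5,252.19.

$5,252.19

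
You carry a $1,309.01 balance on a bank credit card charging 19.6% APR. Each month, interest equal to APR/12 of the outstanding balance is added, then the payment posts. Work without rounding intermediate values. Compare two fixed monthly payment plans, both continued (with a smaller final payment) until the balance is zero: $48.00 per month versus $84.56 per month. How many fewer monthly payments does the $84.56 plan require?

Monthly rate r = 19.6%/12 = 1.63333% = 0.0163333.
At $48.00/mo: n = ⌈−ln(1 − rB₀/P)/ln(1+r)⌉ = 37 payments (last $18.78); total interest = total paid − $1,309.01 = $437.77.
At $84.56/mo: 18 payments (last $83.82); total interest $212.33.
Payments saved = 37 − 18 = 19.

19 fewer payments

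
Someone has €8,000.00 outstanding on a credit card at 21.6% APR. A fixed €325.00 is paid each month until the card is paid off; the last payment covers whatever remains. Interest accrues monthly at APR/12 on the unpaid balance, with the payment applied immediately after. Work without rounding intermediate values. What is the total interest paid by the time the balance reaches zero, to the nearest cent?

€2,663.70

Monthly rate r = 21.6%/12 = 1.8% = 0.018.
Payoff takes n = ⌈−ln(1 − rB₀/P)/ln(1+r)⌉ = ⌈32.810⌉ = 33 payments; the last is €263.70.
Total paid = 32·€325.00 + €263.70 = €10,663.70.
Total interest = total paid − principal = €10,663.70 − €8,000.00 = €2,663.70.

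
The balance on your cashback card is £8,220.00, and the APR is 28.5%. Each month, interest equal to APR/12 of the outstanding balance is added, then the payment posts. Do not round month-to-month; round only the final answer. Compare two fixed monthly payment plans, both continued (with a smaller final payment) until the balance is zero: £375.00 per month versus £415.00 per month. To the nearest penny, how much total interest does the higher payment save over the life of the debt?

Monthly rate r = 28.5%/12 = 2.375% = 0.02375.
At £375.00/mo: n = ⌈−ln(1 − rB₀/P)/ln(1+r)⌉ = 32 payments (last £122.01); total interest = total paid − £8,220.00 = £3,527.01.
At £415.00/mo: 28 payments (last £34.32); total interest £3,019.32.
Interest saved = £3,527.01 − £3,019.32 = £507.69.

£507.69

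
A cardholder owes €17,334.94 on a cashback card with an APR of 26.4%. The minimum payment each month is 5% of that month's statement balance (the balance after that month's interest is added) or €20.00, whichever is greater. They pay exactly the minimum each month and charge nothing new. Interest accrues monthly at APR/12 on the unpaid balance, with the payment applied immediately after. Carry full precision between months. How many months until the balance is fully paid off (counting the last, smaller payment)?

Monthly rate r = 26.4%/12 = 2.2% = 0.022.
While 5% of the post-interest balance exceeds €20.00, each month B ← (B·(1+r))·(1 − 0.05), i.e. B shrinks by the factor (1+r)·0.95 = 0.9709.
This holds for months 1–129. Entering month 130 the balance is €384.09; 5% of the post-interest balance is now below €20.00, so the flat €20.00 minimum applies from here.
From month 130 a fixed €20.00 at rate r clears €384.09 in 26 more payments. Total: 129 + 26 = 155 months.

155 months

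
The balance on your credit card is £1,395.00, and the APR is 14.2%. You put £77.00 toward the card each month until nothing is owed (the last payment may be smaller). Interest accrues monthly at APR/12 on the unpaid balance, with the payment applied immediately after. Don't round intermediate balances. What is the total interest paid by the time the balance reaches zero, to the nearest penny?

£184.44

Monthly rate r = 14.2%/12 = 1.18333% = 0.0118333.
Payoff takes n = ⌈−ln(1 − rB₀/P)/ln(1+r)⌉ = ⌈20.511⌉ = 21 payments; the last is £39.44.
Total paid = 20·£77.00 + £39.44 = £1,579.44.
Total interest = total paid − principal = £1,579.44 − £1,395.00 = £184.44.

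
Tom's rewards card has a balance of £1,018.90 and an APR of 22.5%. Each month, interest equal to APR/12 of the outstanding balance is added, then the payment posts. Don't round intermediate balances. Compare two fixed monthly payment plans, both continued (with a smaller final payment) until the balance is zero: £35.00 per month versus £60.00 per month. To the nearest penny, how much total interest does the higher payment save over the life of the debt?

Monthly rate r = 22.5%/12 = 1.875% = 0.01875.
At £35.00/mo: n = ⌈−ln(1 − rB₀/P)/ln(1+r)⌉ = 43 payments (last £17.22); total interest = total paid − £1,018.90 = £468.32.
At £60.00/mo: 21 payments (last £38.22); total interest £219.32.
Interest saved = £468.32 − £219.32 = £249.00.

£249.00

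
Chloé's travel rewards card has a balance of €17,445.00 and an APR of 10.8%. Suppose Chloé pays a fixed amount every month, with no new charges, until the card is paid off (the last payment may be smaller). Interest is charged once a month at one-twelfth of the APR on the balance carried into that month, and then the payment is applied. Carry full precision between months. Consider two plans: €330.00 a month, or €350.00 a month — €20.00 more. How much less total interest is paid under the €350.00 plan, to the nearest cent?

€533.20

Monthly rate r = 10.8%/12 = 0.9% = 0.009.
At €330.00/mo: n = ⌈−ln(1 − rB₀/P)/ln(1+r)⌉ = 73 payments (last €26.95); total interest = total paid − €17,445.00 = €6,341.95.
At €350.00/mo: 67 payments (last €153.75); total interest €5,808.75.
Interest saved = €6,341.95 − €5,808.75 = €533.20.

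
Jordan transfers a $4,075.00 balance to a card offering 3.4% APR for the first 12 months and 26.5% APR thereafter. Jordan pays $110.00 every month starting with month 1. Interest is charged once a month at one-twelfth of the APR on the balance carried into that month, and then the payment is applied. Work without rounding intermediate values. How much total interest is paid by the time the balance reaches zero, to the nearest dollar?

Promo months 1–12 at r₀ = 3.4%/12 = 0.00283333; months 13+ at r₁ = 26.5%/12 = 0.0220833.
After month 12: iterate B ← B·(1+r₀) − $110.00 for 12 months → $2,874.96.
Then at r₁ with $110.00/mo: n₂ = −ln(1 − r₁·B/P)/ln(1+r₁) ≈ 39.41 → 40 more payments.
Total paid = 51·$110.00 + $45.16 = $5,655.16; interest = $5,655.16 − $4,075.00 = $1,580.16.

$1,580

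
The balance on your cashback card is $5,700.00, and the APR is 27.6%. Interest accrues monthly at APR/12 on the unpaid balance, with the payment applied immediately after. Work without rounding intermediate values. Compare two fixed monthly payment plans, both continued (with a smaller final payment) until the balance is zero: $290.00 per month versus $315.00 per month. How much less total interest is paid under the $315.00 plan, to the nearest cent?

$217.22

Monthly rate r = 27.6%/12 = 2.3% = 0.023.
At $290.00/mo: n = ⌈−ln(1 − rB₀/P)/ln(1+r)⌉ = 27 payments (last $133.19); total interest = total paid − $5,700.00 = $1,973.19.
At $315.00/mo: 24 payments (last $210.97); total interest $1,755.97.
Interest saved = $1,973.19 − $1,755.97 = $217.22.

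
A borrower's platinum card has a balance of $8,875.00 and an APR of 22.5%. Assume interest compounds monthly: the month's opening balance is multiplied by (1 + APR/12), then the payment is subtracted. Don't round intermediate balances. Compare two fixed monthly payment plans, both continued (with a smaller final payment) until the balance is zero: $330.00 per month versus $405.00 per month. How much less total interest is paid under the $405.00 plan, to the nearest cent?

$929.14

Monthly rate r = 22.5%/12 = 1.875% = 0.01875.
At $330.00/mo: n = ⌈−ln(1 − rB₀/P)/ln(1+r)⌉ = 38 payments (last $255.99); total interest = total paid − $8,875.00 = $3,590.99.
At $405.00/mo: 29 payments (last $196.85); total interest $2,661.85.
Interest saved = $3,590.99 − $2,661.85 = $929.14.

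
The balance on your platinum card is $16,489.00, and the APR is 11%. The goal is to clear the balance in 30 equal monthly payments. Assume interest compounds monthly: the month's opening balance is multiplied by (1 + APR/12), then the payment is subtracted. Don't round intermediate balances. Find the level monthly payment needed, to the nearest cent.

$631.17

Monthly rate r = 11%/12 = 0.916667% = 0.00916667.
Level-payment amortization: P = B₀·r / (1 − (1+r)^(−n)) = 16489.00·0.00916667 / (1 − 1.00917^(−30)).
Denominator 1 − (1+r)^(−30) = 0.239475714.
P = 151.149 / 0.239475714 ≈ 631.17.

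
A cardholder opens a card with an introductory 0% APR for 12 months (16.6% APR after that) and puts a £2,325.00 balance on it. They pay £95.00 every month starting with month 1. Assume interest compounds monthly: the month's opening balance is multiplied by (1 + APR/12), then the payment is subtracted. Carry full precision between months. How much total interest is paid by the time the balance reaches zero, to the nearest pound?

£125

Promo months 1–12 at r₀ = 0%/12 = 0; months 13+ at r₁ = 16.6%/12 = 0.0138333.
After month 12 (no interest yet): B = £2,325.00 − 12·£95.00 = £1,185.00.
Then at r₁ with £95.00/mo: n₂ = −ln(1 − r₁·B/P)/ln(1+r₁) ≈ 13.79 → 14 more payments.
Total paid = 25·£95.00 + £74.85 = £2,449.85; interest = £2,449.85 − £2,325.00 = £124.85.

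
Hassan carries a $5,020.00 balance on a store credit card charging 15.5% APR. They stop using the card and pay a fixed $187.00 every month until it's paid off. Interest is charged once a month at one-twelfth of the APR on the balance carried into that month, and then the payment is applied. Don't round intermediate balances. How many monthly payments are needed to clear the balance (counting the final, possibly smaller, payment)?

Monthly rate r = 15.5%/12 = 1.29167% = 0.0129167.
Recurrence: B ← B·(1+r) − $187.00.
Month 1: interest $64.84; balance after payment $4,897.84.
Month 2: interest $63.26; balance after payment $4,774.11.
Closed form: n = −ln(1 − rB₀/P)/ln(1+r) = −ln(0.65325)/ln(1.01292) ≈ 33.177, so the balance reaches zero during payment 34.

34 months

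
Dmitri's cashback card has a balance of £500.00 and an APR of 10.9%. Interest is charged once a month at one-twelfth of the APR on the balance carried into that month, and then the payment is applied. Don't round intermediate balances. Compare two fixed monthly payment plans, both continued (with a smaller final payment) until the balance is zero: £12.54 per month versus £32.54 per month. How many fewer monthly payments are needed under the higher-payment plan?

33 fewer payments

Monthly rate r = 10.9%/12 = 0.908333% = 0.00908333.
At £12.54/mo: n = ⌈−ln(1 − rB₀/P)/ln(1+r)⌉ = 50 payments (last £9.19); total interest = total paid − £500.00 = £123.65.
At £32.54/mo: 17 payments (last £20.36); total interest £41.00.
Payments saved = 50 − 17 = 33.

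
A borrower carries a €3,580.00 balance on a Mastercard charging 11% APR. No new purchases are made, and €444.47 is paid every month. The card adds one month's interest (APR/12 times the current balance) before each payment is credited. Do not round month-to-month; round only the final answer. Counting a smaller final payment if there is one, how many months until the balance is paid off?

Monthly rate r = 11%/12 = 0.916667% = 0.00916667.
Recurrence: B ← B·(1+r) − €444.47.
Month 1: interest €32.82; balance after payment €3,168.35.
Month 2: interest €29.04; balance after payment €2,752.92.
Closed form: n = −ln(1 − rB₀/P)/ln(1+r) = −ln(0.92617)/ln(1.00917) ≈ 8.406, so the balance reaches zero during payment 9.

9 months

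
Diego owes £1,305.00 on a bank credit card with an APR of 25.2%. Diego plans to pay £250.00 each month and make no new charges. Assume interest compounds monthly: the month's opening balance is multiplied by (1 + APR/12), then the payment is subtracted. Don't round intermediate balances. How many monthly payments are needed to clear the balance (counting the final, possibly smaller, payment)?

6 months

Monthly rate r = 25.2%/12 = 2.1% = 0.021.
Recurrence: B ← B·(1+r) − £250.00.
Month 1: interest £27.40; balance after payment £1,082.40.
Month 2: interest £22.73; balance after payment £855.14.
Month 3: interest £17.96; balance after payment £623.09.
Month 4: interest £13.08; balance after payment £386.18.
Month 5: interest £8.11; balance after payment £144.29.
Month 6: interest £3.03; balance after payment £0.00.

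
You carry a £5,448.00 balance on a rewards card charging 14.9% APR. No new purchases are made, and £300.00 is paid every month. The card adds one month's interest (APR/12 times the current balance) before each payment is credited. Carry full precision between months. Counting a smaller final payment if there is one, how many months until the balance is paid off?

Monthly rate r = 14.9%/12 = 1.24167% = 0.0124167.
Recurrence: B ← B·(1+r) − £300.00.
Month 1: interest £67.65; balance after payment £5,215.65.
Month 2: interest £64.76; balance after payment £4,980.41.
Closed form: n = −ln(1 − rB₀/P)/ln(1+r) = −ln(0.77451)/ln(1.01242) ≈ 20.706, so the balance reaches zero during payment 21.

21 payments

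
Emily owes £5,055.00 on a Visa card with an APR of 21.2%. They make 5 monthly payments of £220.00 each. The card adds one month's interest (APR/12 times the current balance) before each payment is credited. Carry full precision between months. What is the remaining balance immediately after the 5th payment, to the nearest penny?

Monthly rate r = 21.2%/12 = 1.76667% = 0.0176667.
Each month: B ← B·(1+r) − £220.00.
Month 1: interest £89.31; balance after payment £4,924.31.
Month 2: interest £87.00; balance after payment £4,791.30.
Month 3: interest £84.65; balance after payment £4,655.95.
Month 4: interest £82.26; balance after payment £4,518.20.
Month 5: interest £79.82; balance after payment £4,378.02.

£4,378.02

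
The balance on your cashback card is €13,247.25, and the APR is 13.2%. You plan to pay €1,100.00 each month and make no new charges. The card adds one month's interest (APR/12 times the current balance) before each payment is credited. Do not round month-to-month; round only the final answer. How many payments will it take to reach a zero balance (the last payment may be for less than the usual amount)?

13 months

Monthly rate r = 13.2%/12 = 1.1% = 0.011.
Recurrence: B ← B·(1+r) − €1,100.00.
Month 1: interest €145.72; balance after payment €12,292.97.
Month 2: interest €135.22; balance after payment €11,328.19.
Closed form: n = −ln(1 − rB₀/P)/ln(1+r) = −ln(0.86753)/ln(1.011) ≈ 12.990, so the balance reaches zero during payment 13.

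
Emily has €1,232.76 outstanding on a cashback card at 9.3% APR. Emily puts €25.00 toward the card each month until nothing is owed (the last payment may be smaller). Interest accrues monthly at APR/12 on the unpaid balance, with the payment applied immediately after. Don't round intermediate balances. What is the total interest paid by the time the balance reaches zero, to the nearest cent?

Monthly rate r = 9.3%/12 = 0.775% = 0.00775.
Payoff takes n = ⌈−ln(1 − rB₀/P)/ln(1+r)⌉ = ⌈62.372⌉ = 63 payments; the last is €9.32.
Total paid = 62·€25.00 + €9.32 = €1,559.32.
Total interest = total paid − principal = €1,559.32 − €1,232.76 = €326.56.

€326.56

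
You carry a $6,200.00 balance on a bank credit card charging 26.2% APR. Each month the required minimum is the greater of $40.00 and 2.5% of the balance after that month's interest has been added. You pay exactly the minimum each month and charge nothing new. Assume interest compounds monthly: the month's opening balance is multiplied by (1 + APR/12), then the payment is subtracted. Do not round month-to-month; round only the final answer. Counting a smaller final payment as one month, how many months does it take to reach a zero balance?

Monthly rate r = 26.2%/12 = 2.18333% = 0.0218333.
While 2.5% of the post-interest balance exceeds $40.00, each month B ← (B·(1+r))·(1 − 0.025), i.e. B shrinks by the factor (1+r)·0.975 = 0.99629.
This holds for months 1–370. Entering month 371 the balance is $1,565.76; 2.5% of the post-interest balance is now below $40.00, so the flat $40.00 minimum applies from here.
From month 371 a fixed $40.00 at rate r clears $1,565.76 in 90 more payments. Total: 370 + 90 = 460 months.

460 months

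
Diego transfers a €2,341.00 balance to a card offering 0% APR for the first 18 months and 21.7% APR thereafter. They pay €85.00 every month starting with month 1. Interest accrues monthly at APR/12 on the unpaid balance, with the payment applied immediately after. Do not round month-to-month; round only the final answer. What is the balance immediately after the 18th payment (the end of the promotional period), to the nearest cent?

€811.00

Promo months 1–18 at r₀ = 0%/12 = 0; months 19+ at r₁ = 21.7%/12 = 0.0180833.
After month 18 (no interest yet): B = €2,341.00 − 18·€85.00 = €811.00.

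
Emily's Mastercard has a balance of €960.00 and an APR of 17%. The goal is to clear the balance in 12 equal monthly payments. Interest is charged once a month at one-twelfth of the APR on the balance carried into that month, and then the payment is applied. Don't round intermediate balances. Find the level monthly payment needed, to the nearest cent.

Monthly rate r = 17%/12 = 1.41667% = 0.0141667.
Level-payment amortization: P = B₀·r / (1 − (1+r)^(−n)) = 960.00·0.0141667 / (1 − 1.01417^(−12)).
Denominator 1 − (1+r)^(−12) = 0.155328164.
P = 13.6 / 0.155328164 ≈ 87.56.

€87.56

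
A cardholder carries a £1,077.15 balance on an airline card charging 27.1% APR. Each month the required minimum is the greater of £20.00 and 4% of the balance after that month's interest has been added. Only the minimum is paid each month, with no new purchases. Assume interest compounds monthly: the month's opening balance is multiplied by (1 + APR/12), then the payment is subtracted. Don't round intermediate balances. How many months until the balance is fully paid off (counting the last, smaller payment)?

Monthly rate r = 27.1%/12 = 2.25833% = 0.0225833.
While 4% of the post-interest balance exceeds £20.00, each month B ← (B·(1+r))·(1 − 0.04), i.e. B shrinks by the factor (1+r)·0.96 = 0.98168.
This holds for months 1–43. Entering month 44 the balance is £486.39; 4% of the post-interest balance is now below £20.00, so the flat £20.00 minimum applies from here.
From month 44 a fixed £20.00 at rate r clears £486.39 in 36 more payments. Total: 43 + 36 = 79 months.

79 months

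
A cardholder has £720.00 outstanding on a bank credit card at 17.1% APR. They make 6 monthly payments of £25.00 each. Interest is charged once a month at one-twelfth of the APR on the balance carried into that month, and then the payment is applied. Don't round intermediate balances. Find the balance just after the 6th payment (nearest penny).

Monthly rate r = 17.1%/12 = 1.425% = 0.01425.
Each month: B ← B·(1+r) − £25.00.
Month 1: interest £10.26; balance after payment £705.26.
Month 2: interest £10.05; balance after payment £690.31.
Month 3: interest £9.84; balance after payment £675.15.
Month 4: interest £9.62; balance after payment £659.77.
Month 5: interest £9.40; balance after payment £644.17.
Month 6: interest £9.18; balance after payment £628.35.

£628.35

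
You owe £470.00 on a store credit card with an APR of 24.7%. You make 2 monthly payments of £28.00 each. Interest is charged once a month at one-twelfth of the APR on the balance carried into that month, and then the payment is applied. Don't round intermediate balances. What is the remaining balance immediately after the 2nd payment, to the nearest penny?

Monthly rate r = 24.7%/12 = 2.05833% = 0.0205833.
Each month: B ← B·(1+r) − £28.00.
Month 1: interest £9.67; balance after payment £451.67.
Month 2: interest £9.30; balance after payment £432.97.

£432.97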